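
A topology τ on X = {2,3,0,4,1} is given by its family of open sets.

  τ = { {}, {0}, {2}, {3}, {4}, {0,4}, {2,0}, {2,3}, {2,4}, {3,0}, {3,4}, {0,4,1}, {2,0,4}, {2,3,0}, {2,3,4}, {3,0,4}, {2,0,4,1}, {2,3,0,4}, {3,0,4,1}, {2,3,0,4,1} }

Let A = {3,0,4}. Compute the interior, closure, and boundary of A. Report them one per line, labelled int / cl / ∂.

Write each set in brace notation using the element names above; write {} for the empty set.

U open, U⊆A: {}, {0}, {4}, {3}, {3,4}, {0,4}, {3,0}, {3,0,4}. int(A) = ⋃ = {3,0,4}
X∖A={2,1}, int(X∖A)={2}, hence cl(A)={3,0,4,1}
∂A: remove int from cl → {1}

int(A) = {3,0,4}
cl(A)  = {3,0,4,1}
∂A     = {1}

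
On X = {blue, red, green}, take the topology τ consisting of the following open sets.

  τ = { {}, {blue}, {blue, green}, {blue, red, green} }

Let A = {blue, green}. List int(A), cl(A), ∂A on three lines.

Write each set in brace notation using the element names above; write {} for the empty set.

opens ⊆ A: {}, {blue}, {blue, green}; union → int = {blue, green}
complement {red}; its interior {}; cl(A) = X∖{} = {blue, red, green}
boundary = {blue, red, green} ∖ {blue, green} = {red}

int(A) = {blue, green}
cl(A)  = {blue, red, green}
∂A     = {red}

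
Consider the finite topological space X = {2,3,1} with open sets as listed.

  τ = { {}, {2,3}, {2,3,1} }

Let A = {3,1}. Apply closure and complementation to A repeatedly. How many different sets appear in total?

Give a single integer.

X∖A={2}, int(X∖A)={}, hence cl(A)={2,3,1}
Orbit (k=closure, c=complement):
  1. A     = {3,1}
  2. kA    = {2,3,1}
  3. cA    = {2}
  4. ckA   = {}
(closed under both — stop)

4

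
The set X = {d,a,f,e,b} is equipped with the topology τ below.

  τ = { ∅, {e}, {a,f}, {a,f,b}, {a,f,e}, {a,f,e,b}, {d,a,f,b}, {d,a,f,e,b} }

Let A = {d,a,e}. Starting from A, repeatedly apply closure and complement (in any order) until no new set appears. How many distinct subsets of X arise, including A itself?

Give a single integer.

cl via duality: int({f,b}) = ∅, so X∖∅ = {d,a,f,e,b}
Write k for closure, c for complement:
  1. A     = {d,a,e}
  2. kA    = {d,a,f,e,b}
  3. cA    = {f,b}
  4. ckA   = ∅
  5. kcA   = {d,a,f,b}
  6. ckcA  = {e}
applying k or c yields no new set

6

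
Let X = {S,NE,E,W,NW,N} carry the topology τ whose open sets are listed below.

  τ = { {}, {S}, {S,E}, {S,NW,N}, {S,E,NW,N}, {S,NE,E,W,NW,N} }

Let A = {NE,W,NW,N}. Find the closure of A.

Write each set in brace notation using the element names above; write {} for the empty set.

complement {S,E}; its interior {S,E}; cl(A) = X∖{S,E} = {NE,W,NW,N}

{NE,W,NW,N}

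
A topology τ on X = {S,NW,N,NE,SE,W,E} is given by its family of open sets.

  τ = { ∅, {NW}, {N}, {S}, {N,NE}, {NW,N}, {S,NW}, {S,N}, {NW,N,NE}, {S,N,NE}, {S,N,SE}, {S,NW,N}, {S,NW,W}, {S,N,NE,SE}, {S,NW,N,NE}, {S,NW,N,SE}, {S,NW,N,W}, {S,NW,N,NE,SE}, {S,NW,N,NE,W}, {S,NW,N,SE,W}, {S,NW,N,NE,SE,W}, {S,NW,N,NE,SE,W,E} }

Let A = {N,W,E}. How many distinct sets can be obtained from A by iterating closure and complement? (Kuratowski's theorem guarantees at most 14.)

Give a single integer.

cl via duality: int({S,NW,NE,SE}) = {S,NW}, so X∖{S,NW} = {N,NE,SE,W,E}
Write k for closure, c for complement:
  1. A     = {N,W,E}
  2. kA    = {N,NE,SE,W,E}
  3. cA    = {S,NW,NE,SE}
  4. ckA   = {S,NW}
  5. kcA   = {S,NW,NE,SE,W,E}
  6. kckA  = {S,NW,SE,W,E}
  7. ckcA  = {N}
  8. ckckA = {N,NE}
  9. kckcA = {N,NE,SE,E}
  10. ckckcA = {S,NW,W}
applying k or c yields no new set

10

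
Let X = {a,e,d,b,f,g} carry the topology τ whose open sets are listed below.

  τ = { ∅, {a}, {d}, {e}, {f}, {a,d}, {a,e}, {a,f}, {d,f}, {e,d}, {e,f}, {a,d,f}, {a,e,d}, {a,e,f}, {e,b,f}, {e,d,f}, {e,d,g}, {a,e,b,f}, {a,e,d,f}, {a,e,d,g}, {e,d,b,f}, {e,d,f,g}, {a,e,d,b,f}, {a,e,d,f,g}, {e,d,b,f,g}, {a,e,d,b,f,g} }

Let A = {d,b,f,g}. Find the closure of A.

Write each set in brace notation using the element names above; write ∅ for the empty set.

complement {a,e}; its interior {a,e}; cl(A) = X∖{a,e} = {d,b,f,g}

{d,b,f,g}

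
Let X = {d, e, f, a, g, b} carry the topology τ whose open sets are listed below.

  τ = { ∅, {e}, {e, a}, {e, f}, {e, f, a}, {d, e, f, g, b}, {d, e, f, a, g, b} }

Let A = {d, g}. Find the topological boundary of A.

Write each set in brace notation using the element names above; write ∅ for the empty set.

{d, g, b}

U open, U⊆A: ∅. int(A) = ⋃ = ∅
X∖A={e, f, a, b}, int(X∖A)={e, f, a}, hence cl(A)={d, g, b}
∂A: remove int from cl → {d, g, b}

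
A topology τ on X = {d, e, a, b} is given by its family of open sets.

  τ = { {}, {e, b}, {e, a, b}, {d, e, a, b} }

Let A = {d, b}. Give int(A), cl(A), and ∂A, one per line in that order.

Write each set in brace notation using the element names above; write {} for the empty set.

opens ⊆ A: {}; union → int = {}
complement {e, a}; its interior {}; cl(A) = X∖{} = {d, e, a, b}
boundary = {d, e, a, b} ∖ {} = {d, e, a, b}

int(A) = {}
cl(A)  = {d, e, a, b}
∂A     = {d, e, a, b}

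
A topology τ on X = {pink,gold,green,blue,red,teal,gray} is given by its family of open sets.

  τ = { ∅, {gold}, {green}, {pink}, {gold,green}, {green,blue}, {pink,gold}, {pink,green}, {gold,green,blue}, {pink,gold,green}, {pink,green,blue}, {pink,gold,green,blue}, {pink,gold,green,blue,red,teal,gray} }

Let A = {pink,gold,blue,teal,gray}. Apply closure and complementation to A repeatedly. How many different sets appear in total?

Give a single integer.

complement {green,red}; its interior {green}; cl(A) = X∖{green} = {pink,gold,blue,red,teal,gray}
With k = closure, c = complement:
  1. A     = {pink,gold,blue,teal,gray}
  2. kA    = {pink,gold,blue,red,teal,gray}
  3. cA    = {green,red}
  4. ckA   = {green}
  5. kcA   = {green,blue,red,teal,gray}
  6. ckcA  = {pink,gold}
  7. kckcA = {pink,gold,red,teal,gray}
  8. ckckcA = {green,blue}
k, c of each give nothing new

8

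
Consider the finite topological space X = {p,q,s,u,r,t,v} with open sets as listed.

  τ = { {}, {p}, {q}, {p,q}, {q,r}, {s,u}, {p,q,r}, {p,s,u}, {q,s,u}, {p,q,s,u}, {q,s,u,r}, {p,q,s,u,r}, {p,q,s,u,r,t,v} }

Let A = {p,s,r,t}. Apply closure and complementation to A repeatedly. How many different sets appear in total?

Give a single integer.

12

complement {q,u,v}; its interior {q}; cl(A) = X∖{q} = {p,s,u,r,t,v}
With k = closure, c = complement:
  1. A     = {p,s,r,t}
  2. kA    = {p,s,u,r,t,v}
  3. cA    = {q,u,v}
  4. ckA   = {q}
  5. kcA   = {q,s,u,r,t,v}
  6. kckA  = {q,r,t,v}
  7. ckcA  = {p}
  8. ckckA = {p,s,u}
  9. kckcA = {p,t,v}
  10. kckckA = {p,s,u,t,v}
  11. ckckcA = {q,s,u,r}
  12. ckckckA = {q,r}
k, c of each give nothing new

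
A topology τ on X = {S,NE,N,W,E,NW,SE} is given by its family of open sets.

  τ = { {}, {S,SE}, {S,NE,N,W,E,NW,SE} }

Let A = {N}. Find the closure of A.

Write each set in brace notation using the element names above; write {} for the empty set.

complement {S,NE,W,E,NW,SE}; its interior {S,SE}; cl(A) = X∖{S,SE} = {NE,N,W,E,NW}

{NE,N,W,E,NW}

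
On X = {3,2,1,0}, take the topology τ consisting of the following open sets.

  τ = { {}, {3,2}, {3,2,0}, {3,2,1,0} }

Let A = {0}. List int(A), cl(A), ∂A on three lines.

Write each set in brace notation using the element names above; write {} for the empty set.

int(A) = {}
cl(A)  = {1,0}
∂A     = {1,0}

open subsets of A: {}; so int(A) = {}
closure: X∖int(X∖A) = X∖{3,2} = {1,0}
∂A = {1,0} minus {} = {1,0}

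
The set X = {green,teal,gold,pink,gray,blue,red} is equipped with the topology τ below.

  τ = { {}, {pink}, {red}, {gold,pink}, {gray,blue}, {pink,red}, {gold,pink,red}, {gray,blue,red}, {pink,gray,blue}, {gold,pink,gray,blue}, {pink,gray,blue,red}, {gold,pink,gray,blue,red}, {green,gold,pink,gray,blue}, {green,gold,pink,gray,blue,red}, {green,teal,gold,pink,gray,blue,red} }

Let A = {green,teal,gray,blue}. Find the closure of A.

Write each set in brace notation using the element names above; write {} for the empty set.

{green,teal,gray,blue}

complement {gold,pink,red}; its interior {gold,pink,red}; cl(A) = X∖{gold,pink,red} = {green,teal,gray,blue}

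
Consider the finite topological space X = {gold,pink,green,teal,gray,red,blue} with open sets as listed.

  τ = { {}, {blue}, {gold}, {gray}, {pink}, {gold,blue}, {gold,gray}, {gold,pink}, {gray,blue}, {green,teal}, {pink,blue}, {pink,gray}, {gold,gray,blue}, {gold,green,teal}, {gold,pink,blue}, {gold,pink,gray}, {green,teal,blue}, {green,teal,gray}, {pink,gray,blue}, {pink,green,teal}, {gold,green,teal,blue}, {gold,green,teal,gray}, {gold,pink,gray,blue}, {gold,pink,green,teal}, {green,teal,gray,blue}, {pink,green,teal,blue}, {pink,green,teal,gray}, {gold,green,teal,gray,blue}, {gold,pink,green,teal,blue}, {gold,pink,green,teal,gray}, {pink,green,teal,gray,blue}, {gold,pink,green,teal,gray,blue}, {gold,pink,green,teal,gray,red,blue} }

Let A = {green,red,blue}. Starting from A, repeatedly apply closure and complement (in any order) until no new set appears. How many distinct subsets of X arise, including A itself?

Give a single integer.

cl via duality: int({gold,pink,teal,gray}) = {gold,pink,gray}, so X∖{gold,pink,gray} = {green,teal,red,blue}
Write k for closure, c for complement:
  1. A     = {green,red,blue}
  2. kA    = {green,teal,red,blue}
  3. cA    = {gold,pink,teal,gray}
  4. ckA   = {gold,pink,gray}
  5. kcA   = {gold,pink,green,teal,gray,red}
  6. kckA  = {gold,pink,gray,red}
  7. ckcA  = {blue}
  8. ckckA = {green,teal,blue}
  9. kckcA = {red,blue}
  10. ckckcA = {gold,pink,green,teal,gray}
applying k or c yields no new set

10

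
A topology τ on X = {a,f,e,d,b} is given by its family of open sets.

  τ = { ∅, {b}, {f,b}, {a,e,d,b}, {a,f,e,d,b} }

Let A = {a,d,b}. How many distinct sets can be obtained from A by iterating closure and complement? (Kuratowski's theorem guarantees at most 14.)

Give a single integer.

cl via duality: int({f,e}) = ∅, so X∖∅ = {a,f,e,d,b}
Write k for closure, c for complement:
  1. A     = {a,d,b}
  2. kA    = {a,f,e,d,b}
  3. cA    = {f,e}
  4. ckA   = ∅
  5. kcA   = {a,f,e,d}
  6. ckcA  = {b}
applying k or c yields no new set

6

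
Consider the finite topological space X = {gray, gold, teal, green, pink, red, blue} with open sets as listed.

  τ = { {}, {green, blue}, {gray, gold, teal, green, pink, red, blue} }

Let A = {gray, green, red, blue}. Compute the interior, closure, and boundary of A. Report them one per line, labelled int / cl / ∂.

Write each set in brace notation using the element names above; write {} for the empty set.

int(A) = {green, blue}
cl(A)  = {gray, gold, teal, green, pink, red, blue}
∂A     = {gray, gold, teal, pink, red}

opens ⊆ A: {}, {green, blue}; union → int = {green, blue}
complement {gold, teal, pink}; its interior {}; cl(A) = X∖{} = {gray, gold, teal, green, pink, red, blue}
boundary = {gray, gold, teal, green, pink, red, blue} ∖ {green, blue} = {gray, gold, teal, pink, red}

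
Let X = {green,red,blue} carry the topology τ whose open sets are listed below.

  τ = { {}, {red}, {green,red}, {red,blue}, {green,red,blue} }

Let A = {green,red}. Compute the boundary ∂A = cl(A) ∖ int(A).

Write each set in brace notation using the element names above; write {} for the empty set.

U open, U⊆A: {}, {red}, {green,red}. int(A) = ⋃ = {green,red}
X∖A={blue}, int(X∖A)={}, hence cl(A)={green,red,blue}
∂A: remove int from cl → {blue}

{blue}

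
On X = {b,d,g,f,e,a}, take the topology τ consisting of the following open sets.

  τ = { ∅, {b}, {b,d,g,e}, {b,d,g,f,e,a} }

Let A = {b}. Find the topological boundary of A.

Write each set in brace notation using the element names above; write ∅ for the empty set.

{d,g,f,e,a}

U open, U⊆A: ∅, {b}. int(A) = ⋃ = {b}
X∖A={d,g,f,e,a}, int(X∖A)=∅, hence cl(A)={b,d,g,f,e,a}
∂A: remove int from cl → {d,g,f,e,a}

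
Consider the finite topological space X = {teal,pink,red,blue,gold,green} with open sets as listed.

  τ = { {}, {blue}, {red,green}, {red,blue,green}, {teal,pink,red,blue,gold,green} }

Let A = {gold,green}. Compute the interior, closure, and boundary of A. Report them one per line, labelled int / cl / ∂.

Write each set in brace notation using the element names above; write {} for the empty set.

opens ⊆ A: {}; union → int = {}
complement {teal,pink,red,blue}; its interior {blue}; cl(A) = X∖{blue} = {teal,pink,red,gold,green}
boundary = {teal,pink,red,gold,green} ∖ {} = {teal,pink,red,gold,green}

int(A) = {}
cl(A)  = {teal,pink,red,gold,green}
∂A     = {teal,pink,red,gold,green}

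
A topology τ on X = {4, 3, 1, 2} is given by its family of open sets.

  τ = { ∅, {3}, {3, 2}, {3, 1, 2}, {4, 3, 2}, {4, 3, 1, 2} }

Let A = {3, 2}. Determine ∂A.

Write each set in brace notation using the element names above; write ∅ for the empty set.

interior: largest open inside A is {3, 2} (from ∅, {3}, {3, 2})
cl via duality: int({4, 1}) = ∅, so X∖∅ = {4, 3, 1, 2}
cl∖int = {4, 1}

{4, 1}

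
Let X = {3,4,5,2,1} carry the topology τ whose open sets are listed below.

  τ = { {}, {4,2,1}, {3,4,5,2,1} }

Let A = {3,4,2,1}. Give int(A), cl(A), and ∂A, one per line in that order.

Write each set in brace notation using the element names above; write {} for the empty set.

U open, U⊆A: {}, {4,2,1}. int(A) = ⋃ = {4,2,1}
X∖A={5}, int(X∖A)={}, hence cl(A)={3,4,5,2,1}
∂A: remove int from cl → {3,5}

int(A) = {4,2,1}
cl(A)  = {3,4,5,2,1}
∂A     = {3,5}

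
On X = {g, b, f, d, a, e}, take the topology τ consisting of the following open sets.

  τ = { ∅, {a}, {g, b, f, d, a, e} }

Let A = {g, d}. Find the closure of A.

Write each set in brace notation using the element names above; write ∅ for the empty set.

complement {b, f, a, e}; its interior {a}; cl(A) = X∖{a} = {g, b, f, d, e}

{g, b, f, d, e}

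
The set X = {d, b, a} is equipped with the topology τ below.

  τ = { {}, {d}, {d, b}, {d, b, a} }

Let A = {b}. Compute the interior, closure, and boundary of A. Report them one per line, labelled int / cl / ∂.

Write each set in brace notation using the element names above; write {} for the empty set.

open subsets of A: {}; so int(A) = {}
closure: X∖int(X∖A) = X∖{d} = {b, a}
∂A = {b, a} minus {} = {b, a}

int(A) = {}
cl(A)  = {b, a}
∂A     = {b, a}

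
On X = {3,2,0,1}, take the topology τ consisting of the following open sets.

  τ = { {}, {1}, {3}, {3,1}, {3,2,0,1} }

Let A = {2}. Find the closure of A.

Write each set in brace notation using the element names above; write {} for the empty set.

{2,0}

closure: X∖int(X∖A) = X∖{3,1} = {2,0}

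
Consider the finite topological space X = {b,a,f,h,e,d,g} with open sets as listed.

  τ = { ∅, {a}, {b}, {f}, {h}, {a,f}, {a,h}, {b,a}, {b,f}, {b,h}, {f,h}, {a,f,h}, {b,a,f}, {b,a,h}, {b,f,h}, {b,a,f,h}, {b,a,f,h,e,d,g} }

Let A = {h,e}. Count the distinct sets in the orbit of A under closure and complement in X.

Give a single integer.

X∖A={b,a,f,d,g}, int(X∖A)={b,a,f}, hence cl(A)={h,e,d,g}
Orbit (k=closure, c=complement):
  1. A     = {h,e}
  2. kA    = {h,e,d,g}
  3. cA    = {b,a,f,d,g}
  4. ckA   = {b,a,f}
  5. kcA   = {b,a,f,e,d,g}
  6. ckcA  = {h}
(closed under both — stop)

6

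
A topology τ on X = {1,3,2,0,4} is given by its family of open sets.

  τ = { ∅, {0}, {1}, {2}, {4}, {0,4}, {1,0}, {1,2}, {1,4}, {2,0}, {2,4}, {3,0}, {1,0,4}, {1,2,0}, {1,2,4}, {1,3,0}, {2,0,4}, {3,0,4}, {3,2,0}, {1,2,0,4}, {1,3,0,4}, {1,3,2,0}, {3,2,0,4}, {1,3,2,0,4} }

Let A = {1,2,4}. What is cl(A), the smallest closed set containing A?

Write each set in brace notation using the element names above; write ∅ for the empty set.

{1,2,4}

closure: X∖int(X∖A) = X∖{3,0} = {1,2,4}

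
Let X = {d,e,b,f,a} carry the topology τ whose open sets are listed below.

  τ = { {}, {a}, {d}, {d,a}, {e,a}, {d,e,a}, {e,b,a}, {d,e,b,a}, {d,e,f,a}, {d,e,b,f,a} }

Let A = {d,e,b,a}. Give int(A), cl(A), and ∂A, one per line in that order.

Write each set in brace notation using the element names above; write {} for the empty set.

interior: largest open inside A is {d,e,b,a} (from {}, {d}, {a}, {e,a}, {d,a}, {e,b,a}, {d,e,a}, {d,e,b,a})
cl via duality: int({f}) = {}, so X∖{} = {d,e,b,f,a}
cl∖int = {f}

int(A) = {d,e,b,a}
cl(A)  = {d,e,b,f,a}
∂A     = {f}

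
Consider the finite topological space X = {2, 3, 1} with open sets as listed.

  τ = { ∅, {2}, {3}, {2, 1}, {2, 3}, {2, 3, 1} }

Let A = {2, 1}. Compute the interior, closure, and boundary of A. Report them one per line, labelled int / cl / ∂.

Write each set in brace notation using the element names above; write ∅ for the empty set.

open subsets of A: ∅, {2}, {2, 1}; so int(A) = {2, 1}
closure: X∖int(X∖A) = X∖{3} = {2, 1}
∂A = {2, 1} minus {2, 1} = ∅

int(A) = {2, 1}
cl(A)  = {2, 1}
∂A     = ∅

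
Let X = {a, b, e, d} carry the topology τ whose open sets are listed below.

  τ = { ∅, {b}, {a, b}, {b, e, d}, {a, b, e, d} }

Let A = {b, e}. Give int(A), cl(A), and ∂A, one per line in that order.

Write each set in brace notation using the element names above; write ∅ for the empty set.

opens ⊆ A: ∅, {b}; union → int = {b}
complement {a, d}; its interior ∅; cl(A) = X∖∅ = {a, b, e, d}
boundary = {a, b, e, d} ∖ {b} = {a, e, d}

int(A) = {b}
cl(A)  = {a, b, e, d}
∂A     = {a, e, d}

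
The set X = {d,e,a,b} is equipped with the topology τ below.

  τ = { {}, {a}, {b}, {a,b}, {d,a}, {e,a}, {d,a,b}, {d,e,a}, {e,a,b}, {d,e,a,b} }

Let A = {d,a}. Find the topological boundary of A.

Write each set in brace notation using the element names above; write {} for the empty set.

{e}

interior: largest open inside A is {d,a} (from {}, {a}, {d,a})
cl via duality: int({e,b}) = {b}, so X∖{b} = {d,e,a}
cl∖int = {e}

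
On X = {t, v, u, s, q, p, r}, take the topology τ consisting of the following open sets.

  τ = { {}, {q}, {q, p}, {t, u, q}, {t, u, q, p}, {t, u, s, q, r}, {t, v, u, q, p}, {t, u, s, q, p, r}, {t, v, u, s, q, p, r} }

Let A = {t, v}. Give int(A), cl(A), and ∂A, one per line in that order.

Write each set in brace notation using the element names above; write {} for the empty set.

interior: largest open inside A is {} (from {})
cl via duality: int({u, s, q, p, r}) = {q, p}, so X∖{q, p} = {t, v, u, s, r}
cl∖int = {t, v, u, s, r}

int(A) = {}
cl(A)  = {t, v, u, s, r}
∂A     = {t, v, u, s, r}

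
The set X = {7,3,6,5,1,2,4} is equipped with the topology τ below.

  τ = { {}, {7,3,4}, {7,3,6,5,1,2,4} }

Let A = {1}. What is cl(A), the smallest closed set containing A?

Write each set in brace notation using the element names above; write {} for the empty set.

complement {7,3,6,5,2,4}; its interior {7,3,4}; cl(A) = X∖{7,3,4} = {6,5,1,2}

{6,5,1,2}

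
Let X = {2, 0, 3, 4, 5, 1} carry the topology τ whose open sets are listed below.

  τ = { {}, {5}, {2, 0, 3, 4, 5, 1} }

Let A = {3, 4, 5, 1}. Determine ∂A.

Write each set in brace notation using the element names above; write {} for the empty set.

{2, 0, 3, 4, 1}

U open, U⊆A: {}, {5}. int(A) = ⋃ = {5}
X∖A={2, 0}, int(X∖A)={}, hence cl(A)={2, 0, 3, 4, 5, 1}
∂A: remove int from cl → {2, 0, 3, 4, 1}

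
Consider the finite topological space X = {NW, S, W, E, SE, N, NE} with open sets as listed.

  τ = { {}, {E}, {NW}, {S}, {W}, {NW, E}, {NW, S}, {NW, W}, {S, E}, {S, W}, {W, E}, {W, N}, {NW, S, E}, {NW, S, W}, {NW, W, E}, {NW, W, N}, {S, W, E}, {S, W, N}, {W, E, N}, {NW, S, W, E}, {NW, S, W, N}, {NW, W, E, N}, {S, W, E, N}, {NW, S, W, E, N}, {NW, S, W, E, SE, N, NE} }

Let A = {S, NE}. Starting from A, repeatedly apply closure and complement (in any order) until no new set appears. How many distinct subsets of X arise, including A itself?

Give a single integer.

6

X∖A={NW, W, E, SE, N}, int(X∖A)={NW, W, E, N}, hence cl(A)={S, SE, NE}
Orbit (k=closure, c=complement):
  1. A     = {S, NE}
  2. kA    = {S, SE, NE}
  3. cA    = {NW, W, E, SE, N}
  4. ckA   = {NW, W, E, N}
  5. kcA   = {NW, W, E, SE, N, NE}
  6. ckcA  = {S}
(closed under both — stop)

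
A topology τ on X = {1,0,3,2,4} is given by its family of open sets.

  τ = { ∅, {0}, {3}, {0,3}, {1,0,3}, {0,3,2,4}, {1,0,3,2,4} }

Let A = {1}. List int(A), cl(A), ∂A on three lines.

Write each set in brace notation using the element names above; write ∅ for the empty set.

interior: largest open inside A is ∅ (from ∅)
cl via duality: int({0,3,2,4}) = {0,3,2,4}, so X∖{0,3,2,4} = {1}
cl∖int = {1}

int(A) = ∅
cl(A)  = {1}
∂A     = {1}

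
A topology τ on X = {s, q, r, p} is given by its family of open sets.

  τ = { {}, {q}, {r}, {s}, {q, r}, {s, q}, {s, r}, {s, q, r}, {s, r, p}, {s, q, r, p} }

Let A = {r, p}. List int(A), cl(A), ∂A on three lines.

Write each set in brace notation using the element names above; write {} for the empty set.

int(A) = {r}
cl(A)  = {r, p}
∂A     = {p}

open subsets of A: {}, {r}; so int(A) = {r}
closure: X∖int(X∖A) = X∖{s, q} = {r, p}
∂A = {r, p} minus {r} = {p}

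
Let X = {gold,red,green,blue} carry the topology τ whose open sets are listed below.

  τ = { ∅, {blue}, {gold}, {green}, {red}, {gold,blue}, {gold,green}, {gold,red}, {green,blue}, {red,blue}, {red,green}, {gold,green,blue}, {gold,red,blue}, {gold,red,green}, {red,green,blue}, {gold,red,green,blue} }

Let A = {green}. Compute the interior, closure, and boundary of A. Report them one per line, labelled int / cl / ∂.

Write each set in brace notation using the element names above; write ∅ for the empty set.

interior: largest open inside A is {green} (from ∅, {green})
cl via duality: int({gold,red,blue}) = {gold,red,blue}, so X∖{gold,red,blue} = {green}
cl∖int = ∅

int(A) = {green}
cl(A)  = {green}
∂A     = ∅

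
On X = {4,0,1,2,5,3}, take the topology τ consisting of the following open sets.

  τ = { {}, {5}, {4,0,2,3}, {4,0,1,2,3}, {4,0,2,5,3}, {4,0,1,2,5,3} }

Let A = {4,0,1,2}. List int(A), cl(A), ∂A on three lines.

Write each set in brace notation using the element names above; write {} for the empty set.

interior: largest open inside A is {} (from {})
cl via duality: int({5,3}) = {5}, so X∖{5} = {4,0,1,2,3}
cl∖int = {4,0,1,2,3}

int(A) = {}
cl(A)  = {4,0,1,2,3}
∂A     = {4,0,1,2,3}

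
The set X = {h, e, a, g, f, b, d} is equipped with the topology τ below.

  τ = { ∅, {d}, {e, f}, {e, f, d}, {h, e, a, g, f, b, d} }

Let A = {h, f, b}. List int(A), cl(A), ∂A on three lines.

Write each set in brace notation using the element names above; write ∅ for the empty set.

int(A) = ∅
cl(A)  = {h, e, a, g, f, b}
∂A     = {h, e, a, g, f, b}

U open, U⊆A: ∅. int(A) = ⋃ = ∅
X∖A={e, a, g, d}, int(X∖A)={d}, hence cl(A)={h, e, a, g, f, b}
∂A: remove int from cl → {h, e, a, g, f, b}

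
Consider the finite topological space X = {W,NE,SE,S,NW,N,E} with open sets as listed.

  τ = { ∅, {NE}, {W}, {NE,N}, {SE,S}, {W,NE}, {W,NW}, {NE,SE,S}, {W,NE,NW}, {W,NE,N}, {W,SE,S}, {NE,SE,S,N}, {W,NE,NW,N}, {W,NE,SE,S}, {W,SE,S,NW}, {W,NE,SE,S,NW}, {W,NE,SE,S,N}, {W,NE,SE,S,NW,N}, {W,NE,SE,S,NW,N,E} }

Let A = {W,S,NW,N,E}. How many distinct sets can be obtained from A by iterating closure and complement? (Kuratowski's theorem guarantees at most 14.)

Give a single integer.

complement {NE,SE}; its interior {NE}; cl(A) = X∖{NE} = {W,SE,S,NW,N,E}
With k = closure, c = complement:
  1. A     = {W,S,NW,N,E}
  2. kA    = {W,SE,S,NW,N,E}
  3. cA    = {NE,SE}
  4. ckA   = {NE}
  5. kcA   = {NE,SE,S,N,E}
  6. kckA  = {NE,N,E}
  7. ckcA  = {W,NW}
  8. ckckA = {W,SE,S,NW}
  9. kckcA = {W,NW,E}
  10. kckckA = {W,SE,S,NW,E}
  11. ckckcA = {NE,SE,S,N}
  12. ckckckA = {NE,N}
k, c of each give nothing new

12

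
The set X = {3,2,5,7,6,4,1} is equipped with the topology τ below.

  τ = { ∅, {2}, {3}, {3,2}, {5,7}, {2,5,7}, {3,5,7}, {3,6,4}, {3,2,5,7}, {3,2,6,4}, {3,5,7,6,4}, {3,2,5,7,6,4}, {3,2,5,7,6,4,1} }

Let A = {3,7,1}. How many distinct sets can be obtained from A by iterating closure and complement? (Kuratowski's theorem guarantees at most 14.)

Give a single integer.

12

closure: X∖int(X∖A) = X∖{2} = {3,5,7,6,4,1}
Let k=closure and c=complement:
  1. A     = {3,7,1}
  2. kA    = {3,5,7,6,4,1}
  3. cA    = {2,5,6,4}
  4. ckA   = {2}
  5. kcA   = {2,5,7,6,4,1}
  6. kckA  = {2,1}
  7. ckcA  = {3}
  8. ckckA = {3,5,7,6,4}
  9. kckcA = {3,6,4,1}
  10. ckckcA = {2,5,7}
  11. kckckcA = {2,5,7,1}
  12. ckckckcA = {3,6,4}
— saturated at 12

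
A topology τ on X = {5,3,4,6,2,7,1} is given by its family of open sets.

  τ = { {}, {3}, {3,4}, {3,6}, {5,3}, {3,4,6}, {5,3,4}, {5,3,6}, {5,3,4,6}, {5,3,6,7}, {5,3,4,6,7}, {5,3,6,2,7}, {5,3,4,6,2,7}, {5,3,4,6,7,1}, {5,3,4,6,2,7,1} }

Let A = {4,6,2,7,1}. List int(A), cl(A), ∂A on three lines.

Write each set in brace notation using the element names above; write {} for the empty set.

interior: largest open inside A is {} (from {})
cl via duality: int({5,3}) = {5,3}, so X∖{5,3} = {4,6,2,7,1}
cl∖int = {4,6,2,7,1}

int(A) = {}
cl(A)  = {4,6,2,7,1}
∂A     = {4,6,2,7,1}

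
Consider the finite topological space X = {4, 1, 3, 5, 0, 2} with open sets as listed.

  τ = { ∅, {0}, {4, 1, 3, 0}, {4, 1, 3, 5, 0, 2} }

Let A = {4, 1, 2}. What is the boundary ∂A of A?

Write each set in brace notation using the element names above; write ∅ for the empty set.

{4, 1, 3, 5, 2}

interior: largest open inside A is ∅ (from ∅)
cl via duality: int({3, 5, 0}) = {0}, so X∖{0} = {4, 1, 3, 5, 2}
cl∖int = {4, 1, 3, 5, 2}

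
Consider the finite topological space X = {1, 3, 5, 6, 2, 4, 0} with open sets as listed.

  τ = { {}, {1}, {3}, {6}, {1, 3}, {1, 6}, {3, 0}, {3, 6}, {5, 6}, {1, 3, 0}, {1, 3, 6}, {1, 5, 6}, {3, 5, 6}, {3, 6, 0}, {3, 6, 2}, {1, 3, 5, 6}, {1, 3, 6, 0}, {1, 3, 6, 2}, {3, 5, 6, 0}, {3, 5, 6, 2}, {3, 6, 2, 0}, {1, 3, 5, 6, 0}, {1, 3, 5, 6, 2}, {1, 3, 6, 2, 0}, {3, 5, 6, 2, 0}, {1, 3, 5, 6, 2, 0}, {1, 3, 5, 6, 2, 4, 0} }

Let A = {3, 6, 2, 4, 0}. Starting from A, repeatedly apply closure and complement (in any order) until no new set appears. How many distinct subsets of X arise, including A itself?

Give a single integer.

8

complement {1, 5}; its interior {1}; cl(A) = X∖{1} = {3, 5, 6, 2, 4, 0}
With k = closure, c = complement:
  1. A     = {3, 6, 2, 4, 0}
  2. kA    = {3, 5, 6, 2, 4, 0}
  3. cA    = {1, 5}
  4. ckA   = {1}
  5. kcA   = {1, 5, 4}
  6. kckA  = {1, 4}
  7. ckcA  = {3, 6, 2, 0}
  8. ckckA = {3, 5, 6, 2, 0}
k, c of each give nothing new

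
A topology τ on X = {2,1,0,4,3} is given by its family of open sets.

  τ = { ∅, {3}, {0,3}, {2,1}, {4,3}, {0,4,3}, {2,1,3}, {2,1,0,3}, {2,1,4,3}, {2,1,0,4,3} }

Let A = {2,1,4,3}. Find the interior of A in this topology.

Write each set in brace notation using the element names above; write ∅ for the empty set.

{2,1,4,3}

interior: largest open inside A is {2,1,4,3} (from ∅, {3}, {4,3}, {2,1}, {2,1,3}, {2,1,4,3})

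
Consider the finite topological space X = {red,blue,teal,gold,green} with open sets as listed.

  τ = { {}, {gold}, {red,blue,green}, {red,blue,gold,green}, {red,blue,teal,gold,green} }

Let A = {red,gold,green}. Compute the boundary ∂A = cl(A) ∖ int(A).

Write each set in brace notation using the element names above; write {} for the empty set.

{red,blue,teal,green}

interior: largest open inside A is {gold} (from {}, {gold})
cl via duality: int({blue,teal}) = {}, so X∖{} = {red,blue,teal,gold,green}
cl∖int = {red,blue,teal,green}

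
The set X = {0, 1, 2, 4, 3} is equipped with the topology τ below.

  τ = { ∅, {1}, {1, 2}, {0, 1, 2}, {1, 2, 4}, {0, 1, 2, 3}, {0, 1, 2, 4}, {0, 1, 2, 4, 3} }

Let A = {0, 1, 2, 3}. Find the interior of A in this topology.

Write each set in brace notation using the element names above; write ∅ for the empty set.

{0, 1, 2, 3}

U open, U⊆A: ∅, {1}, {1, 2}, {0, 1, 2}, {0, 1, 2, 3}. int(A) = ⋃ = {0, 1, 2, 3}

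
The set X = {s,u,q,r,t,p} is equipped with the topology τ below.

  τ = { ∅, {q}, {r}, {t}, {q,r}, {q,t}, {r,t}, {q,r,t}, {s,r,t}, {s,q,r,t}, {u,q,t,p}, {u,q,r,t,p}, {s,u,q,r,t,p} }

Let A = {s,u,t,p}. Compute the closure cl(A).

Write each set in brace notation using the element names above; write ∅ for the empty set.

cl via duality: int({q,r}) = {q,r}, so X∖{q,r} = {s,u,t,p}

{s,u,t,p}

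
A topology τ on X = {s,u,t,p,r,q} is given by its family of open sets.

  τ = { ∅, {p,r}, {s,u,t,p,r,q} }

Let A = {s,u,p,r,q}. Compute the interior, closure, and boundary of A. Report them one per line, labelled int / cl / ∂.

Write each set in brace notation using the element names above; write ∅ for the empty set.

int(A) = {p,r}
cl(A)  = {s,u,t,p,r,q}
∂A     = {s,u,t,q}

U open, U⊆A: ∅, {p,r}. int(A) = ⋃ = {p,r}
X∖A={t}, int(X∖A)=∅, hence cl(A)={s,u,t,p,r,q}
∂A: remove int from cl → {s,u,t,q}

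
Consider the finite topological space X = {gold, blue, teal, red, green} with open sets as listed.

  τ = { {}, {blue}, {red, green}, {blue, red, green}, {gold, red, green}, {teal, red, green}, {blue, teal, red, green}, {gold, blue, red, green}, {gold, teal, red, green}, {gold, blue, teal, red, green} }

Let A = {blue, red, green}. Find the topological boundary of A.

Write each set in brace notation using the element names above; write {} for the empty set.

U open, U⊆A: {}, {blue}, {red, green}, {blue, red, green}. int(A) = ⋃ = {blue, red, green}
X∖A={gold, teal}, int(X∖A)={}, hence cl(A)={gold, blue, teal, red, green}
∂A: remove int from cl → {gold, teal}

{gold, teal}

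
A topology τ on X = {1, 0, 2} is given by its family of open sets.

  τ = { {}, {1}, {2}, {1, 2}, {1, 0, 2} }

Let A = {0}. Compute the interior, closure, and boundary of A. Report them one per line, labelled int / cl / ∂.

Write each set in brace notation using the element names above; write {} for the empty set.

int(A) = {}
cl(A)  = {0}
∂A     = {0}

opens ⊆ A: {}; union → int = {}
complement {1, 2}; its interior {1, 2}; cl(A) = X∖{1, 2} = {0}
boundary = {0} ∖ {} = {0}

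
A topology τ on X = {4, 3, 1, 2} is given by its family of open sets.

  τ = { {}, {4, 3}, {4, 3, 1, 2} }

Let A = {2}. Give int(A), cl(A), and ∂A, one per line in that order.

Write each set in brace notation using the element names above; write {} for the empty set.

int(A) = {}
cl(A)  = {1, 2}
∂A     = {1, 2}

open subsets of A: {}; so int(A) = {}
closure: X∖int(X∖A) = X∖{4, 3} = {1, 2}
∂A = {1, 2} minus {} = {1, 2}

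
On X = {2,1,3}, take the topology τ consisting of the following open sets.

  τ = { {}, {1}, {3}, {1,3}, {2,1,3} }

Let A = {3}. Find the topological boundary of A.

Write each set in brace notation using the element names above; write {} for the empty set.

{2}

interior: largest open inside A is {3} (from {}, {3})
cl via duality: int({2,1}) = {1}, so X∖{1} = {2,3}
cl∖int = {2}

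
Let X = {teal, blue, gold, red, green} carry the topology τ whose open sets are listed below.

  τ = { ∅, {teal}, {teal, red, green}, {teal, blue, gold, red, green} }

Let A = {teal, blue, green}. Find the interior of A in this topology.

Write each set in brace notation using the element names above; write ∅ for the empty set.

{teal}

opens ⊆ A: ∅, {teal}; union → int = {teal}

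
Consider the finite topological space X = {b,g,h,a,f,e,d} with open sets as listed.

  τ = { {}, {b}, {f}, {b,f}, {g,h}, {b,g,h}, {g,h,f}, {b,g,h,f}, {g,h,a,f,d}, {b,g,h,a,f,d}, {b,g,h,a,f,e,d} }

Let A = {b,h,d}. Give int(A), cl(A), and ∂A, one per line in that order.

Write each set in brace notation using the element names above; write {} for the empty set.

U open, U⊆A: {}, {b}. int(A) = ⋃ = {b}
X∖A={g,a,f,e}, int(X∖A)={f}, hence cl(A)={b,g,h,a,e,d}
∂A: remove int from cl → {g,h,a,e,d}

int(A) = {b}
cl(A)  = {b,g,h,a,e,d}
∂A     = {g,h,a,e,d}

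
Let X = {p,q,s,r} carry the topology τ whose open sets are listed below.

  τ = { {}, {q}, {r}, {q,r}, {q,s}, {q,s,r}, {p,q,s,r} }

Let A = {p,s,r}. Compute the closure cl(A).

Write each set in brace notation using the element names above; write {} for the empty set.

complement {q}; its interior {q}; cl(A) = X∖{q} = {p,s,r}

{p,s,r}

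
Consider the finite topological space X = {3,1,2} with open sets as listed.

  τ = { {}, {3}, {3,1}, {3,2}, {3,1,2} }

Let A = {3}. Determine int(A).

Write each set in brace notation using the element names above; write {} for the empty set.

opens ⊆ A: {}, {3}; union → int = {3}

{3}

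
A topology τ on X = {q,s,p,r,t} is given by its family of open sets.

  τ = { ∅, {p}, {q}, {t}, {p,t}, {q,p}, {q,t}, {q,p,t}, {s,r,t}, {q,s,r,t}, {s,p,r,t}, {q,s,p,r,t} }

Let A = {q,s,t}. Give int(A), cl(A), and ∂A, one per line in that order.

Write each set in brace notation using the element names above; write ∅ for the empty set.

interior: largest open inside A is {q,t} (from ∅, {t}, {q}, {q,t})
cl via duality: int({p,r}) = {p}, so X∖{p} = {q,s,r,t}
cl∖int = {s,r}

int(A) = {q,t}
cl(A)  = {q,s,r,t}
∂A     = {s,r}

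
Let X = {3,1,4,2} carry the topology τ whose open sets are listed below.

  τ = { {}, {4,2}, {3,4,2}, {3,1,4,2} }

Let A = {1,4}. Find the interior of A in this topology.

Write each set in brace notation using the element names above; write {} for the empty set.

{}

opens ⊆ A: {}; union → int = {}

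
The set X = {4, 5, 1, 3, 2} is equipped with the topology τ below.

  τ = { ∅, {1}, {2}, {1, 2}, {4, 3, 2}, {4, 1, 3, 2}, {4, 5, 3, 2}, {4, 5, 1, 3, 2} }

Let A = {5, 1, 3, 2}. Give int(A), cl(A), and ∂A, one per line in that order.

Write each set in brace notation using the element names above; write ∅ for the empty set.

int(A) = {1, 2}
cl(A)  = {4, 5, 1, 3, 2}
∂A     = {4, 5, 3}

interior: largest open inside A is {1, 2} (from ∅, {2}, {1}, {1, 2})
cl via duality: int({4}) = ∅, so X∖∅ = {4, 5, 1, 3, 2}
cl∖int = {4, 5, 3}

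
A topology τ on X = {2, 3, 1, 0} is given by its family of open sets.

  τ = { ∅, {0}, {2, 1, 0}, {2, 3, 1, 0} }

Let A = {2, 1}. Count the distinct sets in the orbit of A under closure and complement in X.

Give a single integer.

6

closure: X∖int(X∖A) = X∖{0} = {2, 3, 1}
Let k=closure and c=complement:
  1. A     = {2, 1}
  2. kA    = {2, 3, 1}
  3. cA    = {3, 0}
  4. ckA   = {0}
  5. kcA   = {2, 3, 1, 0}
  6. ckcA  = ∅
— saturated at 6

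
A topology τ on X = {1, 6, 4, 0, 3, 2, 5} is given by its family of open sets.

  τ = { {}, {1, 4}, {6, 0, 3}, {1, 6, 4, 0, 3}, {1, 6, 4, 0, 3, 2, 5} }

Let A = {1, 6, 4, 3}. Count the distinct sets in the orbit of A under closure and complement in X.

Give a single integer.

complement {0, 2, 5}; its interior {}; cl(A) = X∖{} = {1, 6, 4, 0, 3, 2, 5}
With k = closure, c = complement:
  1. A     = {1, 6, 4, 3}
  2. kA    = {1, 6, 4, 0, 3, 2, 5}
  3. cA    = {0, 2, 5}
  4. ckA   = {}
  5. kcA   = {6, 0, 3, 2, 5}
  6. ckcA  = {1, 4}
  7. kckcA = {1, 4, 2, 5}
  8. ckckcA = {6, 0, 3}
k, c of each give nothing new

8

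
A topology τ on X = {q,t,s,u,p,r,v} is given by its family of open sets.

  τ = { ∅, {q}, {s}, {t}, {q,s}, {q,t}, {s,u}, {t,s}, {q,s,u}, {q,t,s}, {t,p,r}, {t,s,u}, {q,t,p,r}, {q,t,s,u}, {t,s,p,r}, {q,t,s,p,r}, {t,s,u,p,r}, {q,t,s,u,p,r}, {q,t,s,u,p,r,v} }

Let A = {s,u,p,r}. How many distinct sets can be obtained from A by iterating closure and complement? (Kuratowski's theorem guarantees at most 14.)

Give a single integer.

8

X∖A={q,t,v}, int(X∖A)={q,t}, hence cl(A)={s,u,p,r,v}
Orbit (k=closure, c=complement):
  1. A     = {s,u,p,r}
  2. kA    = {s,u,p,r,v}
  3. cA    = {q,t,v}
  4. ckA   = {q,t}
  5. kcA   = {q,t,p,r,v}
  6. ckcA  = {s,u}
  7. kckcA = {s,u,v}
  8. ckckcA = {q,t,p,r}
(closed under both — stop)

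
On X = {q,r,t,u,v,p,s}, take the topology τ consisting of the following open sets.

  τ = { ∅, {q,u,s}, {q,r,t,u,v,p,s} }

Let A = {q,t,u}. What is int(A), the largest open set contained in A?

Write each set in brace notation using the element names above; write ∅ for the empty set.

open subsets of A: ∅; so int(A) = ∅

∅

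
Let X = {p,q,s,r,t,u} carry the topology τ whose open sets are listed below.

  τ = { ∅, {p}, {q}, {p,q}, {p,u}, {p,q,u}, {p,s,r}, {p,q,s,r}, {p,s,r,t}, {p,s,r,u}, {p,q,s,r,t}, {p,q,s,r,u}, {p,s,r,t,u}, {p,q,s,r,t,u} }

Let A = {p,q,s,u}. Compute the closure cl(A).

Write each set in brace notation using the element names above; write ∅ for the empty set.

X∖A={r,t}, int(X∖A)=∅, hence cl(A)={p,q,s,r,t,u}

{p,q,s,r,t,u}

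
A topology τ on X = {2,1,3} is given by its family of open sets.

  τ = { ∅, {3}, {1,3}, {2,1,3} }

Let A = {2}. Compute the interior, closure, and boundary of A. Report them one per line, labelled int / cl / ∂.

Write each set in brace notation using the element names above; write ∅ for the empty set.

U open, U⊆A: ∅. int(A) = ⋃ = ∅
X∖A={1,3}, int(X∖A)={1,3}, hence cl(A)={2}
∂A: remove int from cl → {2}

int(A) = ∅
cl(A)  = {2}
∂A     = {2}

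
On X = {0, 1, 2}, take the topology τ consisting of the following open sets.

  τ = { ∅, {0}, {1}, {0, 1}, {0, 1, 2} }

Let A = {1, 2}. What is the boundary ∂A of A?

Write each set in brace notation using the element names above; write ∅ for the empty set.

{2}

open subsets of A: ∅, {1}; so int(A) = {1}
closure: X∖int(X∖A) = X∖{0} = {1, 2}
∂A = {1, 2} minus {1} = {2}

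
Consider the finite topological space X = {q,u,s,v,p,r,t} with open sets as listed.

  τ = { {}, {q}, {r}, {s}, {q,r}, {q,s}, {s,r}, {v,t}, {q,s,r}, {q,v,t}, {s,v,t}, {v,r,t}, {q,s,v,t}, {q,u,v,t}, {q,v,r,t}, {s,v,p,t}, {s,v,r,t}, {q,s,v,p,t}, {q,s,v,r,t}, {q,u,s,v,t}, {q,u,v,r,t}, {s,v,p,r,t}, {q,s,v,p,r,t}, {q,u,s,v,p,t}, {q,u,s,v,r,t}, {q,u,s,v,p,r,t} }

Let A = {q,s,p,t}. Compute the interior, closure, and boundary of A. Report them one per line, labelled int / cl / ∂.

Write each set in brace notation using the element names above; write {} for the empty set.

U open, U⊆A: {}, {q}, {s}, {q,s}. int(A) = ⋃ = {q,s}
X∖A={u,v,r}, int(X∖A)={r}, hence cl(A)={q,u,s,v,p,t}
∂A: remove int from cl → {u,v,p,t}

int(A) = {q,s}
cl(A)  = {q,u,s,v,p,t}
∂A     = {u,v,p,t}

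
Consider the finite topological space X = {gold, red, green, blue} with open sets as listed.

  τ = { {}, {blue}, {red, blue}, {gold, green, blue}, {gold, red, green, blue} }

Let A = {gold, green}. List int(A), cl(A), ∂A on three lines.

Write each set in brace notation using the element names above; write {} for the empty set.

interior: largest open inside A is {} (from {})
cl via duality: int({red, blue}) = {red, blue}, so X∖{red, blue} = {gold, green}
cl∖int = {gold, green}

int(A) = {}
cl(A)  = {gold, green}
∂A     = {gold, green}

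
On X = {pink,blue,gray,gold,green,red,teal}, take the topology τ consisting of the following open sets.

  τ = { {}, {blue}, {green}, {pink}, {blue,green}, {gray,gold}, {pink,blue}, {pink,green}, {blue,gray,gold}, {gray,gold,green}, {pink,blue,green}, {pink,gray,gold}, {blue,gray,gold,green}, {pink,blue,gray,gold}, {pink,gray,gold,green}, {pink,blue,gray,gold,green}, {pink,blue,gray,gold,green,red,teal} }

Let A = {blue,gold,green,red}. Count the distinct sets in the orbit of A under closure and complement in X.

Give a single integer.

10

cl via duality: int({pink,gray,teal}) = {pink}, so X∖{pink} = {blue,gray,gold,green,red,teal}
Write k for closure, c for complement:
  1. A     = {blue,gold,green,red}
  2. kA    = {blue,gray,gold,green,red,teal}
  3. cA    = {pink,gray,teal}
  4. ckA   = {pink}
  5. kcA   = {pink,gray,gold,red,teal}
  6. kckA  = {pink,red,teal}
  7. ckcA  = {blue,green}
  8. ckckA = {blue,gray,gold,green}
  9. kckcA = {blue,green,red,teal}
  10. ckckcA = {pink,gray,gold}
applying k or c yields no new set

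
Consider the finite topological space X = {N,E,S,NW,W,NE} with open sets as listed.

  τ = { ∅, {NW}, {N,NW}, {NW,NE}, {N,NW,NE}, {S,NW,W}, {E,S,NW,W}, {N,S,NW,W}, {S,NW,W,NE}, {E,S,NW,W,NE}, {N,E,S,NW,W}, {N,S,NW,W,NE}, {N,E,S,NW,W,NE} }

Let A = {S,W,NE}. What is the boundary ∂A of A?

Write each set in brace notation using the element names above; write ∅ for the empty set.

{E,S,W,NE}

opens ⊆ A: ∅; union → int = ∅
complement {N,E,NW}; its interior {N,NW}; cl(A) = X∖{N,NW} = {E,S,W,NE}
boundary = {E,S,W,NE} ∖ ∅ = {E,S,W,NE}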